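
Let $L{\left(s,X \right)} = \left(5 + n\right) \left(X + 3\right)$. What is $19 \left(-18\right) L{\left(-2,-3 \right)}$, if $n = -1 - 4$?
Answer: $0$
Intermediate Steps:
$n = -5$
$L{\left(s,X \right)} = 0$ ($L{\left(s,X \right)} = \left(5 - 5\right) \left(X + 3\right) = 0 \left(3 + X\right) = 0$)
$19 \left(-18\right) L{\left(-2,-3 \right)} = 19 \left(-18\right) 0 = \left(-342\right) 0 = 0$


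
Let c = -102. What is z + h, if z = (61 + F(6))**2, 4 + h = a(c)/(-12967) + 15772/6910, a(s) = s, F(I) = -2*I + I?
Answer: 135446385857/44800985 ≈ 3023.3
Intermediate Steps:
F(I) = -I
h = -76593768/44800985 (h = -4 + (-102/(-12967) + 15772/6910) = -4 + (-102*(-1/12967) + 15772*(1/6910)) = -4 + (102/12967 + 7886/3455) = -4 + 102610172/44800985 = -76593768/44800985 ≈ -1.7096)
z = 3025 (z = (61 - 1*6)**2 = (61 - 6)**2 = 55**2 = 3025)
z + h = 3025 - 76593768/44800985 = 135446385857/44800985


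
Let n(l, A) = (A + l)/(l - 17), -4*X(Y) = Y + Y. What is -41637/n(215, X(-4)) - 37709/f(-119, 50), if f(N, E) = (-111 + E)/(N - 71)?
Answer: -2057633756/13237 ≈ -1.5545e+5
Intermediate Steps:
f(N, E) = (-111 + E)/(-71 + N)
X(Y) = -Y/2 (X(Y) = -(Y + Y)/4 = -Y/2)
n(l, A) = (A + l)/(-17 + l)
-41637/n(215, X(-4)) - 37709/f(-119, 50) = -41637*(-17 + 215)/(-½*(-4) + 215) - 37709*(-71 - 119)/(-111 + 50) = -41637*198/(2 + 215) - 37709/(-61/(-190)) = -41637/((1/198)*217) - 37709/((-1/190*(-61))) = -41637/217/198 - 37709/61/190 = -41637*198/217 - 37709*190/61 = -8244126/217 - 7164710/61 = -2057633756/13237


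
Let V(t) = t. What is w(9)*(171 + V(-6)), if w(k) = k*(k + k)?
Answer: 26730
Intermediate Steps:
w(k) = 2*k² (w(k) = k*(2*k) = 2*k²)
w(9)*(171 + V(-6)) = (2*9²)*(171 - 6) = (2*81)*165 = 162*165 = 26730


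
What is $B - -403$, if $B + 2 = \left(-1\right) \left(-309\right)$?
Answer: $710$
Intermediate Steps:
$B = 307$ ($B = -2 - -309 = -2 + 309 = 307$)
$B - -403 = 307 - -403 = 307 + 403 = 710$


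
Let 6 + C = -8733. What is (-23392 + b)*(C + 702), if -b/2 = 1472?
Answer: 211662432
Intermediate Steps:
b = -2944 (b = -2*1472 = -2944)
C = -8739 (C = -6 - 8733 = -8739)
(-23392 + b)*(C + 702) = (-23392 - 2944)*(-8739 + 702) = -26336*(-8037) = 211662432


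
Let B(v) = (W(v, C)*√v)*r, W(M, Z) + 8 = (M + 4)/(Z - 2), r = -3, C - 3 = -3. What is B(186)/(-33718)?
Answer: -309*√186/33718 ≈ -0.12498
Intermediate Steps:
C = 0 (C = 3 - 3 = 0)
W(M, Z) = -8 + (4 + M)/(-2 + Z) (W(M, Z) = -8 + (M + 4)/(Z - 2) = -8 + (4 + M)/(-2 + Z))
B(v) = -3*√v*(-10 - v/2) (B(v) = (((20 + v - 8*0)/(-2 + 0))*√v)*(-3) = (((20 + v + 0)/(-2))*√v)*(-3) = ((-(20 + v)/2)*√v)*(-3) = ((-10 - v/2)*√v)*(-3) = (√v*(-10 - v/2))*(-3) = -3*√v*(-10 - v/2))
B(186)/(-33718) = (3*√186*(20 + 186)/2)/(-33718) = ((3/2)*√186*206)*(-1/33718) = (309*√186)*(-1/33718) = -309*√186/33718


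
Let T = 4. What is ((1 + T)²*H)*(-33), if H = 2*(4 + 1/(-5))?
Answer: -6270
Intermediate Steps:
H = 38/5 (H = 2*(4 - ⅕) = 2*(19/5) = 38/5 ≈ 7.6000)
((1 + T)²*H)*(-33) = ((1 + 4)²*(38/5))*(-33) = (5²*(38/5))*(-33) = (25*(38/5))*(-33) = 190*(-33) = -6270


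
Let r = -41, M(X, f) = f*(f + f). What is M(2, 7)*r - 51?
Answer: -4069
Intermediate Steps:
M(X, f) = 2*f**2 (M(X, f) = f*(2*f) = 2*f**2)
M(2, 7)*r - 51 = (2*7**2)*(-41) - 51 = (2*49)*(-41) - 51 = 98*(-41) - 51 = -4018 - 51 = -4069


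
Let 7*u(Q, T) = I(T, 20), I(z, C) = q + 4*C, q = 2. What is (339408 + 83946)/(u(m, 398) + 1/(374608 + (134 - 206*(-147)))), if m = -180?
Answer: 1200279713472/33211975 ≈ 36140.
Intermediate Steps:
I(z, C) = 2 + 4*C
u(Q, T) = 82/7 (u(Q, T) = (2 + 4*20)/7 = (2 + 80)/7 = (⅐)*82 = 82/7)
(339408 + 83946)/(u(m, 398) + 1/(374608 + (134 - 206*(-147)))) = (339408 + 83946)/(82/7 + 1/(374608 + (134 - 206*(-147)))) = 423354/(82/7 + 1/(374608 + (134 + 30282))) = 423354/(82/7 + 1/(374608 + 30416)) = 423354/(82/7 + 1/405024) = 423354/(33211975/2835168) = 423354*(2835168/33211975) = 1200279713472/33211975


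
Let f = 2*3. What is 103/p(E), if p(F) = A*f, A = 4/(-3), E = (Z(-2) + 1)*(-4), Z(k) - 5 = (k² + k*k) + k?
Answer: -103/8 ≈ -12.875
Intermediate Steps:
Z(k) = 5 + k + 2*k² (Z(k) = 5 + ((k² + k*k) + k) = 5 + ((k² + k²) + k) = 5 + (2*k² + k) = 5 + (k + 2*k²) = 5 + k + 2*k²)
f = 6
E = -48 (E = ((5 - 2 + 2*(-2)²) + 1)*(-4) = ((5 - 2 + 2*4) + 1)*(-4) = ((5 - 2 + 8) + 1)*(-4) = (11 + 1)*(-4) = 12*(-4) = -48)
A = -4/3 (A = 4*(-⅓) = -4/3 ≈ -1.3333)
p(F) = -8 (p(F) = -4/3*6 = -8)
103/p(E) = 103/(-8) = 103*(-⅛) = -103/8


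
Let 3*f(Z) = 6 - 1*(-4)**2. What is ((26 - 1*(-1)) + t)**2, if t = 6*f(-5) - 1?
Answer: 36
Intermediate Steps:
f(Z) = -10/3 (f(Z) = (6 - 1*(-4)**2)/3 = (6 - 1*16)/3 = (6 - 16)/3 = (1/3)*(-10) = -10/3)
t = -21 (t = 6*(-10/3) - 1 = -20 - 1 = -21)
((26 - 1*(-1)) + t)**2 = ((26 - 1*(-1)) - 21)**2 = ((26 + 1) - 21)**2 = (27 - 21)**2 = 6**2 = 36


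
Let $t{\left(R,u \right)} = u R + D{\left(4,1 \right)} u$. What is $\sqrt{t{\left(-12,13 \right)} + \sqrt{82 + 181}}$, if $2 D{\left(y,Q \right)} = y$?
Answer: $\sqrt{-130 + \sqrt{263}} \approx 10.667 i$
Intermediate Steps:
$D{\left(y,Q \right)} = \frac{y}{2}$
$t{\left(R,u \right)} = 2 u + R u$ ($t{\left(R,u \right)} = u R + \frac{1}{2} \cdot 4 u = R u + 2 u = 2 u + R u$)
$\sqrt{t{\left(-12,13 \right)} + \sqrt{82 + 181}} = \sqrt{13 \left(2 - 12\right) + \sqrt{82 + 181}} = \sqrt{13 \left(-10\right) + \sqrt{263}} = \sqrt{-130 + \sqrt{263}}$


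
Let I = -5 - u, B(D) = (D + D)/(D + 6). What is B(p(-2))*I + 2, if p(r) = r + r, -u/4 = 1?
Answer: 6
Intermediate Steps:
u = -4 (u = -4*1 = -4)
p(r) = 2*r
B(D) = 2*D/(6 + D) (B(D) = (2*D)/(6 + D) = 2*D/(6 + D))
I = -1 (I = -5 - 1*(-4) = -5 + 4 = -1)
B(p(-2))*I + 2 = (2*(2*(-2))/(6 + 2*(-2)))*(-1) + 2 = (2*(-4)/(6 - 4))*(-1) + 2 = (2*(-4)/2)*(-1) + 2 = (2*(-4)*(1/2))*(-1) + 2 = -4*(-1) + 2 = 4 + 2 = 6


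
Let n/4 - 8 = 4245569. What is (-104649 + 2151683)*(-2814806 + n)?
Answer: 29001358289068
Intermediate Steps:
n = 16982308 (n = 32 + 4*4245569 = 32 + 16982276 = 16982308)
(-104649 + 2151683)*(-2814806 + n) = (-104649 + 2151683)*(-2814806 + 16982308) = 2047034*14167502 = 29001358289068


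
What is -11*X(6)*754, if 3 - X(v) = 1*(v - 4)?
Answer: -8294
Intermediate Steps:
X(v) = 7 - v (X(v) = 3 - (v - 4) = 3 - (-4 + v) = 3 + (4 - v) = 7 - v)
-11*X(6)*754 = -11*(7 - 1*6)*754 = -11*(7 - 6)*754 = -11*1*754 = -11*754 = -8294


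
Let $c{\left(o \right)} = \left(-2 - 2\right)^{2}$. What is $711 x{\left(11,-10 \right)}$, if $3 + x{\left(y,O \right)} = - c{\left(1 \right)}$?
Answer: $-13509$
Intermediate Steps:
$c{\left(o \right)} = 16$ ($c{\left(o \right)} = \left(-4\right)^{2} = 16$)
$x{\left(y,O \right)} = -19$ ($x{\left(y,O \right)} = -3 - 16 = -19$)
$711 x{\left(11,-10 \right)} = 711 \left(-19\right) = -13509$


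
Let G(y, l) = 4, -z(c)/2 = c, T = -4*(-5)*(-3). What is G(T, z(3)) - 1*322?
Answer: -318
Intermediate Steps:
T = -60 (T = 20*(-3) = -60)
z(c) = -2*c
G(T, z(3)) - 1*322 = 4 - 1*322 = 4 - 322 = -318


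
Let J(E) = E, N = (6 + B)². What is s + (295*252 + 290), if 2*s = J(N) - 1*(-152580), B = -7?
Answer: 301841/2 ≈ 1.5092e+5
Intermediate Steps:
N = 1 (N = (6 - 7)² = (-1)² = 1)
s = 152581/2 (s = (1 - 1*(-152580))/2 = (1 + 152580)/2 = (½)*152581 = 152581/2 ≈ 76291.)
s + (295*252 + 290) = 152581/2 + (295*252 + 290) = 152581/2 + (74340 + 290) = 152581/2 + 74630 = 301841/2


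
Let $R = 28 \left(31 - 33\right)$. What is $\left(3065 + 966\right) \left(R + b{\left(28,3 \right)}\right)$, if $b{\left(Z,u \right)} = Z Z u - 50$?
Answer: $9053626$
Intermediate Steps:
$b{\left(Z,u \right)} = -50 + u Z^{2}$ ($b{\left(Z,u \right)} = Z^{2} u - 50 = u Z^{2} - 50 = -50 + u Z^{2}$)
$R = -56$ ($R = 28 \left(-2\right) = -56$)
$\left(3065 + 966\right) \left(R + b{\left(28,3 \right)}\right) = \left(3065 + 966\right) \left(-56 - \left(50 - 3 \cdot 28^{2}\right)\right) = 4031 \left(-56 + \left(-50 + 3 \cdot 784\right)\right) = 4031 \left(-56 + \left(-50 + 2352\right)\right) = 4031 \left(-56 + 2302\right) = 4031 \cdot 2246 = 9053626$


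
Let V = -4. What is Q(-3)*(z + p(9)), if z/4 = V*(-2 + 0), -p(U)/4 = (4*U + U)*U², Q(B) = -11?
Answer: 160028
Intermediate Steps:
p(U) = -20*U³ (p(U) = -4*(4*U + U)*U² = -4*5*U*U² = -20*U³)
z = 32 (z = 4*(-4*(-2 + 0)) = 4*(-4*(-2)) = 4*8 = 32)
Q(-3)*(z + p(9)) = -11*(32 - 20*9³) = -11*(32 - 20*729) = -11*(32 - 14580) = -11*(-14548) = 160028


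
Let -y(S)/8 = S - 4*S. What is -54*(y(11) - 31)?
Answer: -12582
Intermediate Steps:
y(S) = 24*S (y(S) = -8*(S - 4*S) = -(-24)*S = 24*S)
-54*(y(11) - 31) = -54*(24*11 - 31) = -54*(264 - 31) = -54*233 = -12582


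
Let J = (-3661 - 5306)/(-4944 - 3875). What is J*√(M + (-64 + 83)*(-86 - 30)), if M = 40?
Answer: 17934*I*√541/8819 ≈ 47.299*I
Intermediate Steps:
J = 8967/8819 (J = -8967/(-8819) = -8967*(-1/8819) = 8967/8819 ≈ 1.0168)
J*√(M + (-64 + 83)*(-86 - 30)) = 8967*√(40 + (-64 + 83)*(-86 - 30))/8819 = 8967*√(40 + 19*(-116))/8819 = 8967*√(40 - 2204)/8819 = 8967*√(-2164)/8819 = 8967*(2*I*√541)/8819 = 17934*I*√541/8819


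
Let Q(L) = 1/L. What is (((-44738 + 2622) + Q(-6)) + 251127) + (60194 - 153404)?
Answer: 694805/6 ≈ 1.1580e+5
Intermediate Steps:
(((-44738 + 2622) + Q(-6)) + 251127) + (60194 - 153404) = (((-44738 + 2622) + 1/(-6)) + 251127) + (60194 - 153404) = ((-42116 - ⅙) + 251127) - 93210 = (-252697/6 + 251127) - 93210 = 1254065/6 - 93210 = 694805/6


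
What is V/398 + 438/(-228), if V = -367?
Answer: -10750/3781 ≈ -2.8432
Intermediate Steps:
V/398 + 438/(-228) = -367/398 + 438/(-228) = -367*1/398 + 438*(-1/228) = -367/398 - 73/38 = -10750/3781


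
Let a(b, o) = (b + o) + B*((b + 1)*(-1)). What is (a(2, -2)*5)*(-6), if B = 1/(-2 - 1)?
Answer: -30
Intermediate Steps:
B = -1/3 (B = 1/(-3) = -1/3 ≈ -0.33333)
a(b, o) = 1/3 + o + 4*b/3 (a(b, o) = (b + o) - (b + 1)*(-1)/3 = (b + o) - (1 + b)*(-1)/3 = (b + o) - (-1 - b)/3 = (b + o) + (1/3 + b/3) = 1/3 + o + 4*b/3)
(a(2, -2)*5)*(-6) = ((1/3 - 2 + (4/3)*2)*5)*(-6) = ((1/3 - 2 + 8/3)*5)*(-6) = (1*5)*(-6) = 5*(-6) = -30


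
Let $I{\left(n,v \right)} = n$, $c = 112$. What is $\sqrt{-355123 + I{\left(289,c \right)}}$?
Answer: $3 i \sqrt{39426} \approx 595.68 i$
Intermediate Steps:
$\sqrt{-355123 + I{\left(289,c \right)}} = \sqrt{-355123 + 289} = \sqrt{-354834} = 3 i \sqrt{39426}$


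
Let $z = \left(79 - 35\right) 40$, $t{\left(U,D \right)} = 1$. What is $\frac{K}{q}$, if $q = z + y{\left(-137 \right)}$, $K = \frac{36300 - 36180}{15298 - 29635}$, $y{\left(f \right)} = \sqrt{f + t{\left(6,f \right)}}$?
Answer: $- \frac{8800}{1850510043} + \frac{10 i \sqrt{34}}{1850510043} \approx -4.7554 \cdot 10^{-6} + 3.151 \cdot 10^{-8} i$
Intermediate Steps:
$y{\left(f \right)} = \sqrt{1 + f}$ ($y{\left(f \right)} = \sqrt{f + 1} = \sqrt{1 + f}$)
$z = 1760$ ($z = 44 \cdot 40 = 1760$)
$K = - \frac{40}{4779}$ ($K = \frac{120}{-14337} = 120 \left(- \frac{1}{14337}\right) = - \frac{40}{4779} \approx -0.00837$)
$q = 1760 + 2 i \sqrt{34}$ ($q = 1760 + \sqrt{1 - 137} = 1760 + \sqrt{-136} = 1760 + 2 i \sqrt{34} \approx 1760.0 + 11.662 i$)
$\frac{K}{q} = - \frac{40}{4779 \left(1760 + 2 i \sqrt{34}\right)}$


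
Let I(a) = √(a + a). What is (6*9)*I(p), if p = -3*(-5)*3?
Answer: 162*√10 ≈ 512.29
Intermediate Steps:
p = 45 (p = 15*3 = 45)
I(a) = √2*√a (I(a) = √(2*a) = √2*√a)
(6*9)*I(p) = (6*9)*(√2*√45) = 54*(√2*(3*√5)) = 54*(3*√10) = 162*√10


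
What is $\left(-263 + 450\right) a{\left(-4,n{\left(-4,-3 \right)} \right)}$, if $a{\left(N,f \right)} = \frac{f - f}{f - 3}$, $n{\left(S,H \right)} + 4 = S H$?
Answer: $0$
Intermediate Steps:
$n{\left(S,H \right)} = -4 + H S$ ($n{\left(S,H \right)} = -4 + S H = -4 + H S$)
$a{\left(N,f \right)} = 0$ ($a{\left(N,f \right)} = \frac{0}{-3 + f} = 0$)
$\left(-263 + 450\right) a{\left(-4,n{\left(-4,-3 \right)} \right)} = \left(-263 + 450\right) 0 = 187 \cdot 0 = 0$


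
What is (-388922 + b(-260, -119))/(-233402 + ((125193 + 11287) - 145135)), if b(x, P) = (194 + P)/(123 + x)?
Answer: 53282389/33161809 ≈ 1.6067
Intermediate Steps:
b(x, P) = (194 + P)/(123 + x)
(-388922 + b(-260, -119))/(-233402 + ((125193 + 11287) - 145135)) = (-388922 + (194 - 119)/(123 - 260))/(-233402 + ((125193 + 11287) - 145135)) = (-388922 + 75/(-137))/(-233402 + (136480 - 145135)) = (-388922 - 1/137*75)/(-233402 - 8655) = (-388922 - 75/137)/(-242057) = -53282389/137*(-1/242057) = 53282389/33161809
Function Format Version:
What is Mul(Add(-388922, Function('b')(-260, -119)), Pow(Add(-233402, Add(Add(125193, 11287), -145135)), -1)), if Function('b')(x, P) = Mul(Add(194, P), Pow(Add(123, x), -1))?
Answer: Rational(53282389, 33161809) ≈ 1.6067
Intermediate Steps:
Function('b')(x, P) = Mul(Pow(Add(123, x), -1), Add(194, P))
Mul(Add(-388922, Function('b')(-260, -119)), Pow(Add(-233402, Add(Add(125193, 11287), -145135)), -1)) = Mul(Add(-388922, Mul(Pow(Add(123, -260), -1), Add(194, -119))), Pow(Add(-233402, Add(Add(125193, 11287), -145135)), -1)) = Mul(Add(-388922, Mul(Pow(-137, -1), 75)), Pow(Add(-233402, Add(136480, -145135)), -1)) = Mul(Add(-388922, Mul(Rational(-1, 137), 75)), Pow(Add(-233402, -8655), -1)) = Mul(Add(-388922, Rational(-75, 137)), Pow(-242057, -1)) = Mul(Rational(-53282389, 137), Rational(-1, 242057)) = Rational(53282389, 33161809)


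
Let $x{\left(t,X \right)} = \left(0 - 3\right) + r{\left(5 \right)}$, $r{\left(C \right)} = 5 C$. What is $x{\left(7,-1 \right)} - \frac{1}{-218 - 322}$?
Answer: $\frac{11881}{540} \approx 22.002$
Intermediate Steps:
$x{\left(t,X \right)} = 22$ ($x{\left(t,X \right)} = \left(0 - 3\right) + 5 \cdot 5 = -3 + 25 = 22$)
$x{\left(7,-1 \right)} - \frac{1}{-218 - 322} = 22 - \frac{1}{-218 - 322} = 22 - \frac{1}{-540} = 22 - - \frac{1}{540} = 22 + \frac{1}{540} = \frac{11881}{540}$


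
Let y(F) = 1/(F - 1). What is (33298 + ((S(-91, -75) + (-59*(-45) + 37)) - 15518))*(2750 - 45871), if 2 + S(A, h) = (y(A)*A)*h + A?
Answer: -80551882203/92 ≈ -8.7556e+8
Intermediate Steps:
y(F) = 1/(-1 + F)
S(A, h) = -2 + A + A*h/(-1 + A) (S(A, h) = -2 + ((A/(-1 + A))*h + A) = -2 + (A*h/(-1 + A) + A) = -2 + (A + A*h/(-1 + A)) = -2 + A + A*h/(-1 + A))
(33298 + ((S(-91, -75) + (-59*(-45) + 37)) - 15518))*(2750 - 45871) = (33298 + (((-91*(-75) + (-1 - 91)*(-2 - 91))/(-1 - 91) + (-59*(-45) + 37)) - 15518))*(2750 - 45871) = (33298 + (((6825 - 92*(-93))/(-92) + (2655 + 37)) - 15518))*(-43121) = (33298 + ((-(6825 + 8556)/92 + 2692) - 15518))*(-43121) = (33298 + ((-1/92*15381 + 2692) - 15518))*(-43121) = (33298 + ((-15381/92 + 2692) - 15518))*(-43121) = (33298 + (232283/92 - 15518))*(-43121) = (33298 - 1195373/92)*(-43121) = (1868043/92)*(-43121) = -80551882203/92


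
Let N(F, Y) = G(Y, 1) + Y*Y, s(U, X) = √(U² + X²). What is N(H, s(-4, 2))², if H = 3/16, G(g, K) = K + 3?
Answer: 576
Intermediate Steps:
G(g, K) = 3 + K
H = 3/16 (H = 3*(1/16) = 3/16 ≈ 0.18750)
N(F, Y) = 4 + Y² (N(F, Y) = (3 + 1) + Y*Y = 4 + Y²)
N(H, s(-4, 2))² = (4 + (√((-4)² + 2²))²)² = (4 + (√(16 + 4))²)² = (4 + (√20)²)² = (4 + (2*√5)²)² = (4 + 20)² = 24² = 576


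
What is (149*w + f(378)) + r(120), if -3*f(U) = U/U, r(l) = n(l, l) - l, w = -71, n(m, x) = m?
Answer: -31738/3 ≈ -10579.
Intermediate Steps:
r(l) = 0 (r(l) = l - l = 0)
f(U) = -1/3 (f(U) = -U/(3*U) = -1/3*1 = -1/3)
(149*w + f(378)) + r(120) = (149*(-71) - 1/3) + 0 = (-10579 - 1/3) + 0 = -31738/3 + 0 = -31738/3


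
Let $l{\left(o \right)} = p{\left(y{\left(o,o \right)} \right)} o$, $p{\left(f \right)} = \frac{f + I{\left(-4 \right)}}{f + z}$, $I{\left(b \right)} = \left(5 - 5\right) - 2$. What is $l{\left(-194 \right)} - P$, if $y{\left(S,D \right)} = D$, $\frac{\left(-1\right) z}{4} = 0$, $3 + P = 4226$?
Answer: $-4419$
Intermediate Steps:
$P = 4223$ ($P = -3 + 4226 = 4223$)
$z = 0$ ($z = \left(-4\right) 0 = 0$)
$I{\left(b \right)} = -2$ ($I{\left(b \right)} = 0 - 2 = -2$)
$p{\left(f \right)} = \frac{-2 + f}{f}$ ($p{\left(f \right)} = \frac{f - 2}{f + 0} = \frac{-2 + f}{f}$)
$l{\left(o \right)} = -2 + o$ ($l{\left(o \right)} = \frac{-2 + o}{o} o = -2 + o$)
$l{\left(-194 \right)} - P = \left(-2 - 194\right) - 4223 = -196 - 4223 = -4419$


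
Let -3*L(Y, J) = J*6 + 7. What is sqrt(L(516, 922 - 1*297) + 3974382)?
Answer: sqrt(35758167)/3 ≈ 1993.3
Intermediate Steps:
L(Y, J) = -7/3 - 2*J (L(Y, J) = -(J*6 + 7)/3 = -(6*J + 7)/3 = -(7 + 6*J)/3 = -7/3 - 2*J)
sqrt(L(516, 922 - 1*297) + 3974382) = sqrt((-7/3 - 2*(922 - 1*297)) + 3974382) = sqrt((-7/3 - 2*(922 - 297)) + 3974382) = sqrt((-7/3 - 2*625) + 3974382) = sqrt((-7/3 - 1250) + 3974382) = sqrt(-3757/3 + 3974382) = sqrt(11919389/3) = sqrt(35758167)/3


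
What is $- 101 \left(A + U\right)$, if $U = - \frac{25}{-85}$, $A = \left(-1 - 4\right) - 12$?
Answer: $\frac{28684}{17} \approx 1687.3$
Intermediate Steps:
$A = -17$ ($A = -5 - 12 = -17$)
$U = \frac{5}{17}$ ($U = \left(-25\right) \left(- \frac{1}{85}\right) = \frac{5}{17} \approx 0.29412$)
$- 101 \left(A + U\right) = - 101 \left(-17 + \frac{5}{17}\right) = \left(-101\right) \left(- \frac{284}{17}\right) = \frac{28684}{17}$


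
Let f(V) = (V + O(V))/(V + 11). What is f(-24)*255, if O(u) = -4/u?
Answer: 935/2 ≈ 467.50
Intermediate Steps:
f(V) = (V - 4/V)/(11 + V) (f(V) = (V - 4/V)/(V + 11) = (V - 4/V)/(11 + V))
f(-24)*255 = ((-4 + (-24)²)/((-24)*(11 - 24)))*255 = -1/24*(-4 + 576)/(-13)*255 = -1/24*(-1/13)*572*255 = (11/6)*255 = 935/2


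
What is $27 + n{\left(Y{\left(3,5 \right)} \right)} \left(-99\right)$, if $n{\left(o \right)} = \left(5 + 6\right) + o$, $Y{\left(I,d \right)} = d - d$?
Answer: $-1062$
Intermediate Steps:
$Y{\left(I,d \right)} = 0$
$n{\left(o \right)} = 11 + o$
$27 + n{\left(Y{\left(3,5 \right)} \right)} \left(-99\right) = 27 + \left(11 + 0\right) \left(-99\right) = 27 + 11 \left(-99\right) = 27 - 1089 = -1062$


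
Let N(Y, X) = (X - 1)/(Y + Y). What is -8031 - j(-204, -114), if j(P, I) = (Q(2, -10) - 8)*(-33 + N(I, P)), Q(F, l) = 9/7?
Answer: -13161469/1596 ≈ -8246.5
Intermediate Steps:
Q(F, l) = 9/7 (Q(F, l) = 9*(⅐) = 9/7)
N(Y, X) = (-1 + X)/(2*Y) (N(Y, X) = (-1 + X)/((2*Y)) = (-1 + X)*(1/(2*Y)) = (-1 + X)/(2*Y))
j(P, I) = 1551/7 - 47*(-1 + P)/(14*I) (j(P, I) = (9/7 - 8)*(-33 + (-1 + P)/(2*I)) = -47*(-33 + (-1 + P)/(2*I))/7 = 1551/7 - 47*(-1 + P)/(14*I))
-8031 - j(-204, -114) = -8031 - 47*(1 - 1*(-204) + 66*(-114))/(14*(-114)) = -8031 - 47*(-1)*(1 + 204 - 7524)/(14*114) = -8031 - 47*(-1)*(-7319)/(14*114) = -8031 - 1*343993/1596 = -8031 - 343993/1596 = -13161469/1596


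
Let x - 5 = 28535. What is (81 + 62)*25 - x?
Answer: -24965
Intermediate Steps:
x = 28540 (x = 5 + 28535 = 28540)
(81 + 62)*25 - x = (81 + 62)*25 - 1*28540 = 143*25 - 28540 = 3575 - 28540 = -24965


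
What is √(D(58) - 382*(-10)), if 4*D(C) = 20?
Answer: 15*√17 ≈ 61.847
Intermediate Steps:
D(C) = 5 (D(C) = (¼)*20 = 5)
√(D(58) - 382*(-10)) = √(5 - 382*(-10)) = √(5 + 3820) = √3825 = 15*√17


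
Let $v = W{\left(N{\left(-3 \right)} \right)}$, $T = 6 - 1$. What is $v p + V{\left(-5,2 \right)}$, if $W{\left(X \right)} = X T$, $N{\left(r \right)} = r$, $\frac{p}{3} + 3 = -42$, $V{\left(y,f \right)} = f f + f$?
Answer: $2031$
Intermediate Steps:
$T = 5$
$V{\left(y,f \right)} = f + f^{2}$ ($V{\left(y,f \right)} = f^{2} + f = f + f^{2}$)
$p = -135$ ($p = -9 + 3 \left(-42\right) = -9 - 126 = -135$)
$W{\left(X \right)} = 5 X$ ($W{\left(X \right)} = X 5 = 5 X$)
$v = -15$ ($v = 5 \left(-3\right) = -15$)
$v p + V{\left(-5,2 \right)} = \left(-15\right) \left(-135\right) + 2 \left(1 + 2\right) = 2025 + 2 \cdot 3 = 2025 + 6 = 2031$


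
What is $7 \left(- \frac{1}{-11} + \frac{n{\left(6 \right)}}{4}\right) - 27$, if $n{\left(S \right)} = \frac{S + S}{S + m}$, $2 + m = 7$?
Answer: $- \frac{269}{11} \approx -24.455$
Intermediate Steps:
$m = 5$ ($m = -2 + 7 = 5$)
$n{\left(S \right)} = \frac{2 S}{5 + S}$ ($n{\left(S \right)} = \frac{S + S}{S + 5} = \frac{2 S}{5 + S}$)
$7 \left(- \frac{1}{-11} + \frac{n{\left(6 \right)}}{4}\right) - 27 = 7 \left(- \frac{1}{-11} + \frac{2 \cdot 6 \frac{1}{5 + 6}}{4}\right) - 27 = 7 \left(\left(-1\right) \left(- \frac{1}{11}\right) + 2 \cdot 6 \cdot \frac{1}{11} \cdot \frac{1}{4}\right) - 27 = 7 \left(\frac{1}{11} + 2 \cdot 6 \cdot \frac{1}{11} \cdot \frac{1}{4}\right) - 27 = 7 \left(\frac{1}{11} + \frac{12}{11} \cdot \frac{1}{4}\right) - 27 = 7 \left(\frac{1}{11} + \frac{3}{11}\right) - 27 = 7 \cdot \frac{4}{11} - 27 = \frac{28}{11} - 27 = - \frac{269}{11}$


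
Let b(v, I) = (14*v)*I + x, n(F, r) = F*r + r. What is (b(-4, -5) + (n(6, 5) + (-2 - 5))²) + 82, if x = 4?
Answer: 1150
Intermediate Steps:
n(F, r) = r + F*r
b(v, I) = 4 + 14*I*v (b(v, I) = (14*v)*I + 4 = 14*I*v + 4 = 4 + 14*I*v)
(b(-4, -5) + (n(6, 5) + (-2 - 5))²) + 82 = ((4 + 14*(-5)*(-4)) + (5*(1 + 6) + (-2 - 5))²) + 82 = ((4 + 280) + (5*7 - 7)²) + 82 = (284 + (35 - 7)²) + 82 = (284 + 28²) + 82 = (284 + 784) + 82 = 1068 + 82 = 1150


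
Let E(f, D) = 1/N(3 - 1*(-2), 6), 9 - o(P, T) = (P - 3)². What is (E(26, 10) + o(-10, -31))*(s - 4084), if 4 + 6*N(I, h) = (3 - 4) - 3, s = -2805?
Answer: 4429627/4 ≈ 1.1074e+6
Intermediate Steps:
N(I, h) = -4/3 (N(I, h) = -⅔ + ((3 - 4) - 3)/6 = -⅔ + (-1 - 3)/6 = -⅔ + (⅙)*(-4) = -⅔ - ⅔ = -4/3)
o(P, T) = 9 - (-3 + P)² (o(P, T) = 9 - (P - 3)² = 9 - (-3 + P)²)
E(f, D) = -¾ (E(f, D) = 1/(-4/3) = -¾)
(E(26, 10) + o(-10, -31))*(s - 4084) = (-¾ - 10*(6 - 1*(-10)))*(-2805 - 4084) = (-¾ - 10*(6 + 10))*(-6889) = (-¾ - 10*16)*(-6889) = (-¾ - 160)*(-6889) = -643/4*(-6889) = 4429627/4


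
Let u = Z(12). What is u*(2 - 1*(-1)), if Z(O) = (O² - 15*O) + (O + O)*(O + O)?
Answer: 1620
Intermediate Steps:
Z(O) = -15*O + 5*O² (Z(O) = (O² - 15*O) + (2*O)*(2*O) = (O² - 15*O) + 4*O² = -15*O + 5*O²)
u = 540 (u = 5*12*(-3 + 12) = 5*12*9 = 540)
u*(2 - 1*(-1)) = 540*(2 - 1*(-1)) = 540*(2 + 1) = 540*3 = 1620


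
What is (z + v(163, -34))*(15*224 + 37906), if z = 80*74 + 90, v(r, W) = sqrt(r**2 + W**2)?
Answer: 248008660 + 206330*sqrt(1109) ≈ 2.5488e+8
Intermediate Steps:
v(r, W) = sqrt(W**2 + r**2)
z = 6010 (z = 5920 + 90 = 6010)
(z + v(163, -34))*(15*224 + 37906) = (6010 + sqrt((-34)**2 + 163**2))*(15*224 + 37906) = (6010 + sqrt(1156 + 26569))*(3360 + 37906) = (6010 + sqrt(27725))*41266 = (6010 + 5*sqrt(1109))*41266 = 248008660 + 206330*sqrt(1109)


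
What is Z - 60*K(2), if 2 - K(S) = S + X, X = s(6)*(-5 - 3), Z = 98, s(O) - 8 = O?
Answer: -6622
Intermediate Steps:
s(O) = 8 + O
X = -112 (X = (8 + 6)*(-5 - 3) = 14*(-8) = -112)
K(S) = 114 - S (K(S) = 2 - (S - 112) = 2 - (-112 + S) = 2 + (112 - S) = 114 - S)
Z - 60*K(2) = 98 - 60*(114 - 1*2) = 98 - 60*(114 - 2) = 98 - 60*112 = 98 - 6720 = -6622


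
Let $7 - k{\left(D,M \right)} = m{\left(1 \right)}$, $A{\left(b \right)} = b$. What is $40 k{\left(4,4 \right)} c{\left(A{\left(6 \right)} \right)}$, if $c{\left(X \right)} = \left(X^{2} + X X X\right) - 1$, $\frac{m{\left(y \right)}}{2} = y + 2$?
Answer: $10040$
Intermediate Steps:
$m{\left(y \right)} = 4 + 2 y$ ($m{\left(y \right)} = 2 \left(y + 2\right) = 2 \left(2 + y\right) = 4 + 2 y$)
$k{\left(D,M \right)} = 1$ ($k{\left(D,M \right)} = 7 - \left(4 + 2 \cdot 1\right) = 7 - \left(4 + 2\right) = 7 - 6 = 1$)
$c{\left(X \right)} = -1 + X^{2} + X^{3}$ ($c{\left(X \right)} = \left(X^{2} + X^{2} X\right) - 1 = \left(X^{2} + X^{3}\right) - 1 = -1 + X^{2} + X^{3}$)
$40 k{\left(4,4 \right)} c{\left(A{\left(6 \right)} \right)} = 40 \cdot 1 \left(-1 + 6^{2} + 6^{3}\right) = 40 \left(-1 + 36 + 216\right) = 40 \cdot 251 = 10040$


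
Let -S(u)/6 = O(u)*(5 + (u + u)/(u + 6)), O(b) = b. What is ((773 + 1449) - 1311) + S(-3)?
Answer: 965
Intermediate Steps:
S(u) = -6*u*(5 + 2*u/(6 + u)) (S(u) = -6*u*(5 + (u + u)/(u + 6)) = -6*u*(5 + (2*u)/(6 + u)) = -6*u*(5 + 2*u/(6 + u)))
((773 + 1449) - 1311) + S(-3) = ((773 + 1449) - 1311) - 6*(-3)*(30 + 7*(-3))/(6 - 3) = (2222 - 1311) - 6*(-3)*(30 - 21)/3 = 911 - 6*(-3)*1/3*9 = 911 + 54 = 965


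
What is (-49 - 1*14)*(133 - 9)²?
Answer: -968688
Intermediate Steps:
(-49 - 1*14)*(133 - 9)² = (-49 - 14)*124² = -63*15376 = -968688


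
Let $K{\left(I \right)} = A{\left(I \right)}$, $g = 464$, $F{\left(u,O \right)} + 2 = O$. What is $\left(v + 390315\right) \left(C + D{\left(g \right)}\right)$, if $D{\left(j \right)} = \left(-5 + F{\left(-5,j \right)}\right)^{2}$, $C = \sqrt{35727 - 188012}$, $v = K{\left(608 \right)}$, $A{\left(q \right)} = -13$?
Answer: $81514182398 + 390302 i \sqrt{152285} \approx 8.1514 \cdot 10^{10} + 1.5231 \cdot 10^{8} i$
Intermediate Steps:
$F{\left(u,O \right)} = -2 + O$
$K{\left(I \right)} = -13$
$v = -13$
$C = i \sqrt{152285}$ ($C = \sqrt{-152285} = i \sqrt{152285} \approx 390.24 i$)
$D{\left(j \right)} = \left(-7 + j\right)^{2}$ ($D{\left(j \right)} = \left(-5 + \left(-2 + j\right)\right)^{2} = \left(-7 + j\right)^{2}$)
$\left(v + 390315\right) \left(C + D{\left(g \right)}\right) = \left(-13 + 390315\right) \left(i \sqrt{152285} + \left(-7 + 464\right)^{2}\right) = 390302 \left(i \sqrt{152285} + 457^{2}\right) = 390302 \left(i \sqrt{152285} + 208849\right) = 390302 \left(208849 + i \sqrt{152285}\right) = 81514182398 + 390302 i \sqrt{152285}$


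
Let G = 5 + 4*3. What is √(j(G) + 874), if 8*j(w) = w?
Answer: √14018/4 ≈ 29.599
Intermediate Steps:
G = 17 (G = 5 + 12 = 17)
j(w) = w/8
√(j(G) + 874) = √((⅛)*17 + 874) = √(17/8 + 874) = √(7009/8) = √14018/4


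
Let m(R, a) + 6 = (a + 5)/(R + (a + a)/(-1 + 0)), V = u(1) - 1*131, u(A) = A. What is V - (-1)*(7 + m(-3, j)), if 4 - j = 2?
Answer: -130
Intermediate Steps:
j = 2 (j = 4 - 1*2 = 4 - 2 = 2)
V = -130 (V = 1 - 1*131 = 1 - 131 = -130)
m(R, a) = -6 + (5 + a)/(R - 2*a) (m(R, a) = -6 + (a + 5)/(R + (a + a)/(-1 + 0)) = -6 + (5 + a)/(R + (2*a)/(-1)) = -6 + (5 + a)/(R + (2*a)*(-1)) = -6 + (5 + a)/(R - 2*a))
V - (-1)*(7 + m(-3, j)) = -130 - (-1)*(7 + (5 - 6*(-3) + 13*2)/(-3 - 2*2)) = -130 - (-1)*(7 + (5 + 18 + 26)/(-3 - 4)) = -130 - (-1)*(7 + 49/(-7)) = -130 - (-1)*(7 - 1/7*49) = -130 - (-1)*(7 - 7) = -130 - (-1)*0 = -130 - 1*0 = -130 + 0 = -130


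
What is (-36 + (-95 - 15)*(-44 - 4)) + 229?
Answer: 5473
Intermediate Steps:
(-36 + (-95 - 15)*(-44 - 4)) + 229 = (-36 - 110*(-48)) + 229 = (-36 + 5280) + 229 = 5244 + 229 = 5473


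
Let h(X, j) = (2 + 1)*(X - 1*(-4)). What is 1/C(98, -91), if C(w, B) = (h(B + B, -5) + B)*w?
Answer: -1/61250 ≈ -1.6327e-5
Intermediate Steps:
h(X, j) = 12 + 3*X (h(X, j) = 3*(X + 4) = 3*(4 + X) = 12 + 3*X)
C(w, B) = w*(12 + 7*B) (C(w, B) = ((12 + 3*(B + B)) + B)*w = ((12 + 3*(2*B)) + B)*w = ((12 + 6*B) + B)*w = (12 + 7*B)*w = w*(12 + 7*B))
1/C(98, -91) = 1/(98*(12 + 7*(-91))) = 1/(98*(12 - 637)) = 1/(98*(-625)) = 1/(-61250) = -1/61250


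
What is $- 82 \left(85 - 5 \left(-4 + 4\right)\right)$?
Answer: $-6970$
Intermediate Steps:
$- 82 \left(85 - 5 \left(-4 + 4\right)\right) = - 82 \left(85 - 0\right) = - 82 \left(85 + 0\right) = \left(-82\right) 85 = -6970$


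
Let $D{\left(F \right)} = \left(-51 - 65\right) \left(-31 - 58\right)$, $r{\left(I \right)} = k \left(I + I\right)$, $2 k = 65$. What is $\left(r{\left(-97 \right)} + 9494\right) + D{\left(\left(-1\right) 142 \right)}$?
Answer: $13513$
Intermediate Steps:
$k = \frac{65}{2}$ ($k = \frac{1}{2} \cdot 65 = \frac{65}{2} \approx 32.5$)
$r{\left(I \right)} = 65 I$ ($r{\left(I \right)} = \frac{65 \left(I + I\right)}{2} = \frac{65 \cdot 2 I}{2} = 65 I$)
$D{\left(F \right)} = 10324$ ($D{\left(F \right)} = \left(-116\right) \left(-89\right) = 10324$)
$\left(r{\left(-97 \right)} + 9494\right) + D{\left(\left(-1\right) 142 \right)} = \left(65 \left(-97\right) + 9494\right) + 10324 = \left(-6305 + 9494\right) + 10324 = 3189 + 10324 = 13513$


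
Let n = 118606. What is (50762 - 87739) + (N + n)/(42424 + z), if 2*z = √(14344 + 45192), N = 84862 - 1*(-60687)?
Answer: -1572959287/42546 ≈ -36971.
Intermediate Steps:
N = 145549 (N = 84862 + 60687 = 145549)
z = 122 (z = √(14344 + 45192)/2 = √59536/2 = (½)*244 = 122)
(50762 - 87739) + (N + n)/(42424 + z) = (50762 - 87739) + (145549 + 118606)/(42424 + 122) = -36977 + 264155/42546 = -1572959287/42546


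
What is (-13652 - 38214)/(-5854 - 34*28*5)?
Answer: 25933/5307 ≈ 4.8866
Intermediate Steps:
(-13652 - 38214)/(-5854 - 34*28*5) = -51866/(-5854 - 952*5) = -51866/(-5854 - 4760) = -51866/(-10614) = -51866*(-1/10614) = 25933/5307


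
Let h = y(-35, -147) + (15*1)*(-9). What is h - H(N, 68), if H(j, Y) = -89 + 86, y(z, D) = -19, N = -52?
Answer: -151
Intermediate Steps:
H(j, Y) = -3
h = -154 (h = -19 + (15*1)*(-9) = -19 + 15*(-9) = -19 - 135 = -154)
h - H(N, 68) = -154 - 1*(-3) = -154 + 3 = -151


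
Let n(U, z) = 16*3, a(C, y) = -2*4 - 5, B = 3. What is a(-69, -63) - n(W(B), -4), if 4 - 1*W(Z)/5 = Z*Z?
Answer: -61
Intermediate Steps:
W(Z) = 20 - 5*Z² (W(Z) = 20 - 5*Z*Z = 20 - 5*Z²)
a(C, y) = -13 (a(C, y) = -8 - 5 = -13)
n(U, z) = 48
a(-69, -63) - n(W(B), -4) = -13 - 1*48 = -13 - 48 = -61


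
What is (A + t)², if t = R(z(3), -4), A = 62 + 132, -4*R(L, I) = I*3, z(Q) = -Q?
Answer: 38809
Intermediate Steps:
R(L, I) = -3*I/4 (R(L, I) = -I*3/4 = -3*I/4)
A = 194
t = 3 (t = -¾*(-4) = 3)
(A + t)² = (194 + 3)² = 197² = 38809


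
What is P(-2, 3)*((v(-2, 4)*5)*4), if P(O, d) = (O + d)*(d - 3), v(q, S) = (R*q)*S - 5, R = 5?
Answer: 0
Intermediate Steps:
v(q, S) = -5 + 5*S*q (v(q, S) = (5*q)*S - 5 = 5*S*q - 5 = -5 + 5*S*q)
P(O, d) = (-3 + d)*(O + d) (P(O, d) = (O + d)*(-3 + d) = (-3 + d)*(O + d))
P(-2, 3)*((v(-2, 4)*5)*4) = (3**2 - 3*(-2) - 3*3 - 2*3)*(((-5 + 5*4*(-2))*5)*4) = (9 + 6 - 9 - 6)*(((-5 - 40)*5)*4) = 0*(-45*5*4) = 0*(-225*4) = 0*(-900) = 0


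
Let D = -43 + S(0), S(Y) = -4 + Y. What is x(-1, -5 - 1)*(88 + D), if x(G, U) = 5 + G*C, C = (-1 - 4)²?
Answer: -820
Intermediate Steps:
C = 25 (C = (-5)² = 25)
x(G, U) = 5 + 25*G (x(G, U) = 5 + G*25 = 5 + 25*G)
D = -47 (D = -43 + (-4 + 0) = -43 - 4 = -47)
x(-1, -5 - 1)*(88 + D) = (5 + 25*(-1))*(88 - 47) = (5 - 25)*41 = -20*41 = -820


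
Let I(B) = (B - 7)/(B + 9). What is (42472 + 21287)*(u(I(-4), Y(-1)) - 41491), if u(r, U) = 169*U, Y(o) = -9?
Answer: -2742402108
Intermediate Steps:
I(B) = (-7 + B)/(9 + B)
(42472 + 21287)*(u(I(-4), Y(-1)) - 41491) = (42472 + 21287)*(169*(-9) - 41491) = 63759*(-1521 - 41491) = 63759*(-43012) = -2742402108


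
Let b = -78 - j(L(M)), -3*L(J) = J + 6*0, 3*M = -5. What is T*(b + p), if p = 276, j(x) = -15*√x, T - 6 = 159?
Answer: 32670 + 825*√5 ≈ 34515.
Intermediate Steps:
T = 165 (T = 6 + 159 = 165)
M = -5/3 (M = (⅓)*(-5) = -5/3 ≈ -1.6667)
L(J) = -J/3 (L(J) = -(J + 6*0)/3 = -(J + 0)/3 = -J/3)
b = -78 + 5*√5 (b = -78 - (-15)*√(-⅓*(-5/3)) = -78 - (-15)*√(5/9) = -78 - (-15)*√5/3 = -78 - (-5)*√5 = -78 + 5*√5 ≈ -66.820)
T*(b + p) = 165*((-78 + 5*√5) + 276) = 165*(198 + 5*√5) = 32670 + 825*√5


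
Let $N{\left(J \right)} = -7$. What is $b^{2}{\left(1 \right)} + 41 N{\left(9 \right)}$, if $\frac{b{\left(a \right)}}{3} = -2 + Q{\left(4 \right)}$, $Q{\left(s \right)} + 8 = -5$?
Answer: $1738$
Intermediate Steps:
$Q{\left(s \right)} = -13$ ($Q{\left(s \right)} = -8 - 5 = -13$)
$b{\left(a \right)} = -45$ ($b{\left(a \right)} = 3 \left(-2 - 13\right) = 3 \left(-15\right) = -45$)
$b^{2}{\left(1 \right)} + 41 N{\left(9 \right)} = \left(-45\right)^{2} + 41 \left(-7\right) = 2025 - 287 = 1738$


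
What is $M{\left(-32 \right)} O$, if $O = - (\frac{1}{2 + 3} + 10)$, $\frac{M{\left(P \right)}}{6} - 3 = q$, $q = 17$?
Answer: $-1224$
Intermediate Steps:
$M{\left(P \right)} = 120$ ($M{\left(P \right)} = 18 + 6 \cdot 17 = 18 + 102 = 120$)
$O = - \frac{51}{5}$ ($O = - (\frac{1}{5} + 10) = \left(-1\right) \frac{51}{5} = - \frac{51}{5} \approx -10.2$)
$M{\left(-32 \right)} O = 120 \left(- \frac{51}{5}\right) = -1224$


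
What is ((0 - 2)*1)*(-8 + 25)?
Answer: -34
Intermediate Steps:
((0 - 2)*1)*(-8 + 25) = -2*1*17 = -2*17 = -34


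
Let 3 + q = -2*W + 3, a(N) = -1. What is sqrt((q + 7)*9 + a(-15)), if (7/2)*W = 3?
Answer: sqrt(2282)/7 ≈ 6.8243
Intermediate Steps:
W = 6/7 (W = (2/7)*3 = 6/7 ≈ 0.85714)
q = -12/7 (q = -3 + (-2*6/7 + 3) = -3 + (-12/7 + 3) = -3 + 9/7 = -12/7 ≈ -1.7143)
sqrt((q + 7)*9 + a(-15)) = sqrt((-12/7 + 7)*9 - 1) = sqrt((37/7)*9 - 1) = sqrt(333/7 - 1) = sqrt(326/7) = sqrt(2282)/7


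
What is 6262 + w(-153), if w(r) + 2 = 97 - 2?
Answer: 6355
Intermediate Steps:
w(r) = 93 (w(r) = -2 + (97 - 2) = -2 + 95 = 93)
6262 + w(-153) = 6262 + 93 = 6355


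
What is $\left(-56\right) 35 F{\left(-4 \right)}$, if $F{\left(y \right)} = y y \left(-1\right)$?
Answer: $31360$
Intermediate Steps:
$F{\left(y \right)} = - y^{2}$ ($F{\left(y \right)} = y^{2} \left(-1\right) = - y^{2}$)
$\left(-56\right) 35 F{\left(-4 \right)} = \left(-56\right) 35 \left(- \left(-4\right)^{2}\right) = - 1960 \left(\left(-1\right) 16\right) = \left(-1960\right) \left(-16\right) = 31360$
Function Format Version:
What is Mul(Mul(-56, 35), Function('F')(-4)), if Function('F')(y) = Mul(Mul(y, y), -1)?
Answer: 31360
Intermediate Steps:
Function('F')(y) = Mul(-1, Pow(y, 2)) (Function('F')(y) = Mul(Pow(y, 2), -1) = Mul(-1, Pow(y, 2)))
Mul(Mul(-56, 35), Function('F')(-4)) = Mul(Mul(-56, 35), Mul(-1, Pow(-4, 2))) = Mul(-1960, Mul(-1, 16)) = Mul(-1960, -16) = 31360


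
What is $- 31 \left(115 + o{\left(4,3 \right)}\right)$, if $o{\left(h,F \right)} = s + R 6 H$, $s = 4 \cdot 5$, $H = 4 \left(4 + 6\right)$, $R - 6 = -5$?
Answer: $-11625$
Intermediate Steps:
$R = 1$ ($R = 6 - 5 = 1$)
$H = 40$ ($H = 4 \cdot 10 = 40$)
$s = 20$
$o{\left(h,F \right)} = 260$ ($o{\left(h,F \right)} = 20 + 1 \cdot 6 \cdot 40 = 20 + 6 \cdot 40 = 20 + 240 = 260$)
$- 31 \left(115 + o{\left(4,3 \right)}\right) = - 31 \left(115 + 260\right) = \left(-31\right) 375 = -11625$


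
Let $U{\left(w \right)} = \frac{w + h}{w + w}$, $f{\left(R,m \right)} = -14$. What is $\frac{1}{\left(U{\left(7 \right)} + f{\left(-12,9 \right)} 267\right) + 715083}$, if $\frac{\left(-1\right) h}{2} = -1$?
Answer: $\frac{14}{9958839} \approx 1.4058 \cdot 10^{-6}$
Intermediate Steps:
$h = 2$ ($h = \left(-2\right) \left(-1\right) = 2$)
$U{\left(w \right)} = \frac{2 + w}{2 w}$ ($U{\left(w \right)} = \frac{w + 2}{w + w} = \frac{2 + w}{2 w}$)
$\frac{1}{\left(U{\left(7 \right)} + f{\left(-12,9 \right)} 267\right) + 715083} = \frac{1}{\left(\frac{2 + 7}{2 \cdot 7} - 3738\right) + 715083} = \frac{1}{\left(\frac{1}{2} \cdot \frac{1}{7} \cdot 9 - 3738\right) + 715083} = \frac{1}{\left(\frac{9}{14} - 3738\right) + 715083} = \frac{1}{- \frac{52323}{14} + 715083} = \frac{1}{\frac{9958839}{14}} = \frac{14}{9958839}$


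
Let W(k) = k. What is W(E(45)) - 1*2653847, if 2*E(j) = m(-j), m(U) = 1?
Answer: -5307693/2 ≈ -2.6538e+6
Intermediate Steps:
E(j) = ½ (E(j) = (½)*1 = ½)
W(E(45)) - 1*2653847 = ½ - 1*2653847 = ½ - 2653847 = -5307693/2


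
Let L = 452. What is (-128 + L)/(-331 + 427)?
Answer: 27/8 ≈ 3.3750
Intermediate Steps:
(-128 + L)/(-331 + 427) = (-128 + 452)/(-331 + 427) = 324/96 = 324*(1/96) = 27/8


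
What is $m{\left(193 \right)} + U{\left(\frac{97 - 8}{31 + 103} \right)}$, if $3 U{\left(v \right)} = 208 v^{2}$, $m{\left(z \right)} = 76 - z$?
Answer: $- \frac{1163747}{13467} \approx -86.415$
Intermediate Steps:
$U{\left(v \right)} = \frac{208 v^{2}}{3}$
$m{\left(193 \right)} + U{\left(\frac{97 - 8}{31 + 103} \right)} = \left(76 - 193\right) + \frac{208 \left(\frac{97 - 8}{31 + 103}\right)^{2}}{3} = \left(76 - 193\right) + \frac{208 \left(\frac{89}{134}\right)^{2}}{3} = -117 + \frac{208 \left(89 \cdot \frac{1}{134}\right)^{2}}{3} = -117 + \frac{208 \left(\frac{89}{134}\right)^{2}}{3} = -117 + \frac{208}{3} \cdot \frac{7921}{17956} = -117 + \frac{411892}{13467} = - \frac{1163747}{13467}$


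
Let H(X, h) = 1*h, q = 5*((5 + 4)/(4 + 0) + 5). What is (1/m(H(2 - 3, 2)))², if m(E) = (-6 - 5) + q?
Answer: 16/10201 ≈ 0.0015685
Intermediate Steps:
q = 145/4 (q = 5*(9/4 + 5) = 5*(29/4) = 145/4 ≈ 36.250)
H(X, h) = h
m(E) = 101/4 (m(E) = (-6 - 5) + 145/4 = -11 + 145/4 = 101/4)
(1/m(H(2 - 3, 2)))² = (1/(101/4))² = (4/101)² = 16/10201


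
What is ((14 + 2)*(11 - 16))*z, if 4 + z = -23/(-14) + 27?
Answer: -13800/7 ≈ -1971.4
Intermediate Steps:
z = 345/14 (z = -4 + (-23/(-14) + 27) = -4 + (-23*(-1/14) + 27) = -4 + (23/14 + 27) = -4 + 401/14 = 345/14 ≈ 24.643)
((14 + 2)*(11 - 16))*z = ((14 + 2)*(11 - 16))*(345/14) = (16*(-5))*(345/14) = -80*345/14 = -13800/7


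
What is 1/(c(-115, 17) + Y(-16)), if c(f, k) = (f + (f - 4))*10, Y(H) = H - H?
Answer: -1/2340 ≈ -0.00042735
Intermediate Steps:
Y(H) = 0
c(f, k) = -40 + 20*f (c(f, k) = (f + (-4 + f))*10 = (-4 + 2*f)*10 = -40 + 20*f)
1/(c(-115, 17) + Y(-16)) = 1/((-40 + 20*(-115)) + 0) = 1/((-40 - 2300) + 0) = 1/(-2340 + 0) = 1/(-2340) = -1/2340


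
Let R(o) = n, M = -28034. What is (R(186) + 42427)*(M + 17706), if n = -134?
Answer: -436802104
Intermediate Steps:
R(o) = -134
(R(186) + 42427)*(M + 17706) = (-134 + 42427)*(-28034 + 17706) = 42293*(-10328) = -436802104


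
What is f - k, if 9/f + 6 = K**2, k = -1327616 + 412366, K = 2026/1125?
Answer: 3193363587875/3489074 ≈ 9.1525e+5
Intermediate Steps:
K = 2026/1125 (K = 2026*(1/1125) = 2026/1125 ≈ 1.8009)
k = -915250
f = -11390625/3489074 (f = 9/(-6 + (2026/1125)**2) = 9/(-6 + 4104676/1265625) = 9/(-3489074/1265625) = 9*(-1265625/3489074) = -11390625/3489074 ≈ -3.2647)
f - k = -11390625/3489074 - 1*(-915250) = -11390625/3489074 + 915250 = 3193363587875/3489074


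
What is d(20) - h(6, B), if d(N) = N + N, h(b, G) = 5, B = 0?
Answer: 35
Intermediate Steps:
d(N) = 2*N
d(20) - h(6, B) = 2*20 - 1*5 = 40 - 5 = 35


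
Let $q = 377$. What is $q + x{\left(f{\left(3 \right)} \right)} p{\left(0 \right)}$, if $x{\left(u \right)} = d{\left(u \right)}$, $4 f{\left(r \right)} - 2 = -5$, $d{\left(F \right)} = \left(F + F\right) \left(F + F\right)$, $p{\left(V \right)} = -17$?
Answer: $\frac{1355}{4} \approx 338.75$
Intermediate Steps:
$d{\left(F \right)} = 4 F^{2}$ ($d{\left(F \right)} = 2 F 2 F = 4 F^{2}$)
$f{\left(r \right)} = - \frac{3}{4}$ ($f{\left(r \right)} = \frac{1}{2} + \frac{1}{4} \left(-5\right) = \frac{1}{2} - \frac{5}{4} = - \frac{3}{4}$)
$x{\left(u \right)} = 4 u^{2}$
$q + x{\left(f{\left(3 \right)} \right)} p{\left(0 \right)} = 377 + 4 \left(- \frac{3}{4}\right)^{2} \left(-17\right) = 377 + 4 \cdot \frac{9}{16} \left(-17\right) = 377 + \frac{9}{4} \left(-17\right) = 377 - \frac{153}{4} = \frac{1355}{4}$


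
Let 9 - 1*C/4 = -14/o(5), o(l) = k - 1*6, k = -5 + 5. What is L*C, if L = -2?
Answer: -160/3 ≈ -53.333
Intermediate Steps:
k = 0
o(l) = -6 (o(l) = 0 - 1*6 = 0 - 6 = -6)
C = 80/3 (C = 36 - (-56)/(-6) = 36 - (-56)*(-1)/6 = 36 - 4*7/3 = 36 - 28/3 = 80/3 ≈ 26.667)
L*C = -2*80/3 = -160/3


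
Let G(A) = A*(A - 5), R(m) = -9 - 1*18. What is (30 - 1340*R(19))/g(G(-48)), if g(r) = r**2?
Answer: 6035/1078656 ≈ 0.0055949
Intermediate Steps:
R(m) = -27 (R(m) = -9 - 18 = -27)
G(A) = A*(-5 + A)
(30 - 1340*R(19))/g(G(-48)) = (30 - 1340*(-27))/((-48*(-5 - 48))**2) = (30 + 36180)/((-48*(-53))**2) = 36210/(2544**2) = 36210/6471936 = 36210*(1/6471936) = 6035/1078656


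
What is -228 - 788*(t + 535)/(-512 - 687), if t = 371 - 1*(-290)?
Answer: 669076/1199 ≈ 558.03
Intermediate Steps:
t = 661 (t = 371 + 290 = 661)
-228 - 788*(t + 535)/(-512 - 687) = -228 - 788*(661 + 535)/(-512 - 687) = -228 - 942448/(-1199) = -228 - 942448*(-1)/1199 = -228 - 788*(-1196/1199) = -228 + 942448/1199 = 669076/1199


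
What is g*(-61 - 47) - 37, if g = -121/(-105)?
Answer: -5651/35 ≈ -161.46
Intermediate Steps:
g = 121/105 (g = -121*(-1/105) = 121/105 ≈ 1.1524)
g*(-61 - 47) - 37 = 121*(-61 - 47)/105 - 37 = (121/105)*(-108) - 37 = -4356/35 - 37 = -5651/35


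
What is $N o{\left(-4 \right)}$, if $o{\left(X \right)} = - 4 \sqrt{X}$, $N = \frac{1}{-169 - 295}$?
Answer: $\frac{i}{58} \approx 0.017241 i$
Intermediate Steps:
$N = - \frac{1}{464}$ ($N = \frac{1}{-464} = - \frac{1}{464} \approx -0.0021552$)
$N o{\left(-4 \right)} = - \frac{\left(-4\right) \sqrt{-4}}{464} = - \frac{\left(-4\right) 2 i}{464} = - \frac{\left(-8\right) i}{464} = \frac{i}{58}$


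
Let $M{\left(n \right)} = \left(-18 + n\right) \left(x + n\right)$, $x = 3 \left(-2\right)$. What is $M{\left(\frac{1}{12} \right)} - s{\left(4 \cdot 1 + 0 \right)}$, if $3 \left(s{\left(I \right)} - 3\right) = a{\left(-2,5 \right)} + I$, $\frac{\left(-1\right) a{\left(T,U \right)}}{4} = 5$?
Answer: $\frac{15601}{144} \approx 108.34$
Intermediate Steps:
$x = -6$
$a{\left(T,U \right)} = -20$ ($a{\left(T,U \right)} = \left(-4\right) 5 = -20$)
$M{\left(n \right)} = \left(-18 + n\right) \left(-6 + n\right)$
$s{\left(I \right)} = - \frac{11}{3} + \frac{I}{3}$ ($s{\left(I \right)} = 3 + \frac{-20 + I}{3} = 3 + \left(- \frac{20}{3} + \frac{I}{3}\right) = - \frac{11}{3} + \frac{I}{3}$)
$M{\left(\frac{1}{12} \right)} - s{\left(4 \cdot 1 + 0 \right)} = \left(108 + \left(\frac{1}{12}\right)^{2} - \frac{24}{12}\right) - \left(- \frac{11}{3} + \frac{4 \cdot 1 + 0}{3}\right) = \left(108 + \left(\frac{1}{12}\right)^{2} - 2\right) - \left(- \frac{11}{3} + \frac{4 + 0}{3}\right) = \left(108 + \frac{1}{144} - 2\right) - \left(- \frac{11}{3} + \frac{1}{3} \cdot 4\right) = \frac{15265}{144} - \left(- \frac{11}{3} + \frac{4}{3}\right) = \frac{15265}{144} - - \frac{7}{3} = \frac{15265}{144} + \frac{7}{3} = \frac{15601}{144}$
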